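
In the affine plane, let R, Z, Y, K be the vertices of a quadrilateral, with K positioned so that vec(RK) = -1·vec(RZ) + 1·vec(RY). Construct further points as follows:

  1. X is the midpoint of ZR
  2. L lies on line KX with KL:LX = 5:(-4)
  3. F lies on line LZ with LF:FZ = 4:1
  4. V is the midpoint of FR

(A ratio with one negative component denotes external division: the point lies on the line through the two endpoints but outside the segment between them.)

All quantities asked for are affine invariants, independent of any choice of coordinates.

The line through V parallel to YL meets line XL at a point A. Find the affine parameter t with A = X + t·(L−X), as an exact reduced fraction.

t = 3/80

Work in coordinates with R = (0, 0), Z = (1, 0), Y = (0, 1), K = (-1, 1).
1. X is the midpoint of ZR ⇒ X = (1/2, 0)
2. L lies on line KX with KL:LX = 5:(-4) ⇒ L = (13/2, -4)
3. F lies on line LZ with LF:FZ = 4:1 ⇒ F = (21/10, -4/5)
4. V is the midpoint of FR ⇒ V = (21/20, -2/5)
through V parallel to YL: direction (13/2, -5); meets XL at A = (29/40, -3/20)
A = X + t·(L−X) with t = 3/80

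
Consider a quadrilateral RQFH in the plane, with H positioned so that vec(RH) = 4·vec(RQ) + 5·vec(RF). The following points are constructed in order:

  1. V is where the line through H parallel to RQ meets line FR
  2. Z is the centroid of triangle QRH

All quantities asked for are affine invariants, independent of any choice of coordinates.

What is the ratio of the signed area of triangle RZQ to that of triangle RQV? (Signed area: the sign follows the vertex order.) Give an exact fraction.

[RZQ]:[RQV] = -1/3

Assign R = (0, 0), Q = (1, 0), F = (0, 1), H = (4, 5) — the answer is frame-independent, so this choice is without loss of generality.
1. V is where the line through H parallel to RQ meets line FR ⇒ V = (0, 5)
2. Z is the centroid of triangle QRH ⇒ Z = (5/3, 5/3)
2·[RZQ] = -5/3, 2·[RQV] = 5
[RZQ]:[RQV] = -5/3:5 = -1/3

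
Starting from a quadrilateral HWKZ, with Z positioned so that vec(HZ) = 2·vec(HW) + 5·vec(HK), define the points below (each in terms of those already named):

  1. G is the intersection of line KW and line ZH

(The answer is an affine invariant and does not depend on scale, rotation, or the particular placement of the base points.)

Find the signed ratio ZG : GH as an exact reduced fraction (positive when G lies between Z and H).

ZG:GH = 6

Work in coordinates with H = (0, 0), W = (1, 0), K = (0, 1), Z = (2, 5).
1. G is the intersection of line KW and line ZH ⇒ G = (2/7, 5/7)
G = Z + t·(H−Z) with t = 6/7, so ZG:GH = t:(1−t) = 6/7:1/7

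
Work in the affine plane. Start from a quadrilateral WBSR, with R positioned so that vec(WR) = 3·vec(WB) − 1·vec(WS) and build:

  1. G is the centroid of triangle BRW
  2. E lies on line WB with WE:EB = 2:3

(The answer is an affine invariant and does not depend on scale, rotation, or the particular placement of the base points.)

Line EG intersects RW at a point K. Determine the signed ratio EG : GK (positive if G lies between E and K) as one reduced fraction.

EG:GK = 1/5

Assign W = (0, 0), B = (1, 0), S = (0, 1), R = (3, -1) — the answer is frame-independent, so this choice is without loss of generality.
1. G is the centroid of triangle BRW ⇒ G = (4/3, -1/3)
2. E lies on line WB with WE:EB = 2:3 ⇒ E = (2/5, 0)
line EG meets RW at K = (6, -2)
G = E + t·(K−E) with t = 1/6, so EG:GK = 1/6:5/6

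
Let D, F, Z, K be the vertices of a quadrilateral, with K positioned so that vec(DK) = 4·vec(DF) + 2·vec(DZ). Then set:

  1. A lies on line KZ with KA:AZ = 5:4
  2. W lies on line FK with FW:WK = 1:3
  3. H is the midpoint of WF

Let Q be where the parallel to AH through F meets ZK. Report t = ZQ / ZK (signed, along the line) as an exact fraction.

Work in coordinates with D = (0, 0), F = (1, 0), Z = (0, 1), K = (4, 2).
1. A lies on line KZ with KA:AZ = 5:4 ⇒ A = (16/9, 13/9)
2. W lies on line FK with FW:WK = 1:3 ⇒ W = (7/4, 1/2)
3. H is the midpoint of WF ⇒ H = (11/8, 1/4)
through F parallel to AH: direction (-29/72, -43/36); meets ZK at Q = (92/63, 86/63)
Q = Z + t·(K−Z) with t = 23/63

t = 23/63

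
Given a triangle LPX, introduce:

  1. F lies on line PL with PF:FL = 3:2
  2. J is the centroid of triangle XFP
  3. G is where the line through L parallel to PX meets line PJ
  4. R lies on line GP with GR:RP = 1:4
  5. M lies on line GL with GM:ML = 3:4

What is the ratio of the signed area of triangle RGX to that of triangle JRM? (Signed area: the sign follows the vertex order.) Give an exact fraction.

Assign L = (0, 0), P = (1, 0), X = (0, 1) — the answer is frame-independent, so this choice is without loss of generality.
1. F lies on line PL with PF:FL = 3:2 ⇒ F = (2/5, 0)
2. J is the centroid of triangle XFP ⇒ J = (7/15, 1/3)
3. G is where the line through L parallel to PX meets line PJ ⇒ G = (-5/3, 5/3)
4. R lies on line GP with GR:RP = 1:4 ⇒ R = (-17/15, 4/3)
5. M lies on line GL with GM:ML = 3:4 ⇒ M = (-20/21, 20/21)
2·[RGX] = -1/5, 2·[JRM] = 3/7
[RGX]:[JRM] = -1/5:3/7 = -7/15

[RGX]:[JRM] = -7/15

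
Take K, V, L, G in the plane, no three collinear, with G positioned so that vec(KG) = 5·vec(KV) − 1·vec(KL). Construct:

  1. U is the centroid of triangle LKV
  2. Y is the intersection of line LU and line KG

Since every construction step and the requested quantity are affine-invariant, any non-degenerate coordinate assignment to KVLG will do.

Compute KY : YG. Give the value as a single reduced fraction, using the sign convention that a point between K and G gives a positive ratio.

Assign K = (0, 0), V = (1, 0), L = (0, 1), G = (5, -1) — the answer is frame-independent, so this choice is without loss of generality.
1. U is the centroid of triangle LKV ⇒ U = (1/3, 1/3)
2. Y is the intersection of line LU and line KG ⇒ Y = (5/9, -1/9)
Y = K + t·(G−K) with t = 1/9, so KY:YG = t:(1−t) = 1/9:8/9

KY:YG = 1/8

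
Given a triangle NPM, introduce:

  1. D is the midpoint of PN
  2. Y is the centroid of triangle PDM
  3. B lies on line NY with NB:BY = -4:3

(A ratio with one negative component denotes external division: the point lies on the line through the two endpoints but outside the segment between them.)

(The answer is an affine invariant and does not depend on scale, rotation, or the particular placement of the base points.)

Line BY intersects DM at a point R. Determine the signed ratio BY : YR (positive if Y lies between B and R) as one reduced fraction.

Work in coordinates with N = (0, 0), P = (1, 0), M = (0, 1).
1. D is the midpoint of PN ⇒ D = (1/2, 0)
2. Y is the centroid of triangle PDM ⇒ Y = (1/2, 1/3)
3. B lies on line NY with NB:BY = -4:3 ⇒ B = (2, 4/3)
line BY meets DM at R = (3/8, 1/4)
Y = B + t·(R−B) with t = 12/13, so BY:YR = 12/13:1/13

BY:YR = 12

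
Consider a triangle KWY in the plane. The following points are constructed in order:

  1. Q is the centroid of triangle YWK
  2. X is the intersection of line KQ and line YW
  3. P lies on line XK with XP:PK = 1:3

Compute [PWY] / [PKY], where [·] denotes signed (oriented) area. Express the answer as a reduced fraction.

Work in coordinates with K = (0, 0), W = (1, 0), Y = (0, 1).
1. Q is the centroid of triangle YWK ⇒ Q = (1/3, 1/3)
2. X is the intersection of line KQ and line YW ⇒ X = (1/2, 1/2)
3. P lies on line XK with XP:PK = 1:3 ⇒ P = (3/8, 3/8)
2·[PWY] = 1/4, 2·[PKY] = -3/8
[PWY]:[PKY] = 1/4:-3/8 = -2/3

[PWY]:[PKY] = -2/3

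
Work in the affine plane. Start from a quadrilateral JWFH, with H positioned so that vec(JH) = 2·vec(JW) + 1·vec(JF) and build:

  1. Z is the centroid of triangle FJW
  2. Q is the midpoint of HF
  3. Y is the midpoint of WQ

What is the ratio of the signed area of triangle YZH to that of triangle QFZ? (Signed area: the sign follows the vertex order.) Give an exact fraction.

Choose coordinates J = (0, 0), W = (1, 0), F = (0, 1), H = (2, 1).
1. Z is the centroid of triangle FJW ⇒ Z = (1/3, 1/3)
2. Q is the midpoint of HF ⇒ Q = (1, 1)
3. Y is the midpoint of WQ ⇒ Y = (1, 1/2)
2·[YZH] = -1/6, 2·[QFZ] = 2/3
[YZH]:[QFZ] = -1/6:2/3 = -1/4

[YZH]:[QFZ] = -1/4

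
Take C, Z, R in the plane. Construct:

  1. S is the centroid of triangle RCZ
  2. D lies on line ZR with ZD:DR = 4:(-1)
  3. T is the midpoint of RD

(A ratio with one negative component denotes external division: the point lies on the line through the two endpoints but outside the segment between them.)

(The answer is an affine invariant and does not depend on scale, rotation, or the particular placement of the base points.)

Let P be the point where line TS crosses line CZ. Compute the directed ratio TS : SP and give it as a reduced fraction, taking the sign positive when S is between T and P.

TS:SP = 5/2

Set C = (0, 0), Z = (1, 0), R = (0, 1); any affine frame gives the same invariant.
1. S is the centroid of triangle RCZ ⇒ S = (1/3, 1/3)
2. D lies on line ZR with ZD:DR = 4:(-1) ⇒ D = (-1/3, 4/3)
3. T is the midpoint of RD ⇒ T = (-1/6, 7/6)
line TS meets CZ at P = (8/15, 0)
S = T + t·(P−T) with t = 5/7, so TS:SP = 5/7:2/7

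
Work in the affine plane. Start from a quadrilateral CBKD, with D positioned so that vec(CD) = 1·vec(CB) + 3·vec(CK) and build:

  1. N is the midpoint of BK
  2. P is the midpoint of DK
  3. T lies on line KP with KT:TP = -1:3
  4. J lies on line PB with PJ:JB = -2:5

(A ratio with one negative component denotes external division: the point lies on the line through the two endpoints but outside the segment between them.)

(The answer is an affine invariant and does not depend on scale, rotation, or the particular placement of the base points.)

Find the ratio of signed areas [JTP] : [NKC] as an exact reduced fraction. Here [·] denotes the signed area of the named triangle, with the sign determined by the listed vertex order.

Work in coordinates with C = (0, 0), B = (1, 0), K = (0, 1), D = (1, 3).
1. N is the midpoint of BK ⇒ N = (1/2, 1/2)
2. P is the midpoint of DK ⇒ P = (1/2, 2)
3. T lies on line KP with KT:TP = -1:3 ⇒ T = (-1/4, 1/2)
4. J lies on line PB with PJ:JB = -2:5 ⇒ J = (1/6, 10/3)
2·[JTP] = 3/2, 2·[NKC] = 1/2
[JTP]:[NKC] = 3/2:1/2 = 3

[JTP]:[NKC] = 3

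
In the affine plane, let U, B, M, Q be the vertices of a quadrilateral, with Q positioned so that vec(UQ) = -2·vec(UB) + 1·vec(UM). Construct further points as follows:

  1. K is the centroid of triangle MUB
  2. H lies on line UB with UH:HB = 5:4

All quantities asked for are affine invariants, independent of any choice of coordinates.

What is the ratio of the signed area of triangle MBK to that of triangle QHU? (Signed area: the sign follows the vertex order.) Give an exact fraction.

[MBK]:[QHU] = 3/5

Set U = (0, 0), B = (1, 0), M = (0, 1), Q = (-2, 1); any affine frame gives the same invariant.
1. K is the centroid of triangle MUB ⇒ K = (1/3, 1/3)
2. H lies on line UB with UH:HB = 5:4 ⇒ H = (5/9, 0)
2·[MBK] = -1/3, 2·[QHU] = -5/9
[MBK]:[QHU] = -1/3:-5/9 = 3/5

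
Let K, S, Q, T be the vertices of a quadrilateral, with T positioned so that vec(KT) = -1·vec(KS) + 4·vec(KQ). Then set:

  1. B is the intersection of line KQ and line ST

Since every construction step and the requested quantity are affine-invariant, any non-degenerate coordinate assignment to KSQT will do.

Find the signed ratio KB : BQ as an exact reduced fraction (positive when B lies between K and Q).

Set K = (0, 0), S = (1, 0), Q = (0, 1), T = (-1, 4); any affine frame gives the same invariant.
1. B is the intersection of line KQ and line ST ⇒ B = (0, 2)
B = K + t·(Q−K) with t = 2, so KB:BQ = t:(1−t) = 2:-1

KB:BQ = -2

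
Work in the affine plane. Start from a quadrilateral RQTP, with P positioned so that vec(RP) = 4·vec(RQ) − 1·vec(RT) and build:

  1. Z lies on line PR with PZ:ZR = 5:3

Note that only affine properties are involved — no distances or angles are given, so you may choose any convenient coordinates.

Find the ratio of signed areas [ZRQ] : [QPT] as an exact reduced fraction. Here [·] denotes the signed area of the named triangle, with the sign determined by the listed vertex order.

Set R = (0, 0), Q = (1, 0), T = (0, 1), P = (4, -1); any affine frame gives the same invariant.
1. Z lies on line PR with PZ:ZR = 5:3 ⇒ Z = (3/2, -3/8)
2·[ZRQ] = -3/8, 2·[QPT] = 2
[ZRQ]:[QPT] = -3/8:2 = -3/16

[ZRQ]:[QPT] = -3/16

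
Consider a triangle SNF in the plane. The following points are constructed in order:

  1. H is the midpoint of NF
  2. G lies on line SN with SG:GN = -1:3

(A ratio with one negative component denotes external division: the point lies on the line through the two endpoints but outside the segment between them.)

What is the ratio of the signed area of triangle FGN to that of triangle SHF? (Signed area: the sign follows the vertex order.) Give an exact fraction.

Set S = (0, 0), N = (1, 0), F = (0, 1); any affine frame gives the same invariant.
1. H is the midpoint of NF ⇒ H = (1/2, 1/2)
2. G lies on line SN with SG:GN = -1:3 ⇒ G = (-1/2, 0)
2·[FGN] = 3/2, 2·[SHF] = 1/2
[FGN]:[SHF] = 3/2:1/2 = 3

[FGN]:[SHF] = 3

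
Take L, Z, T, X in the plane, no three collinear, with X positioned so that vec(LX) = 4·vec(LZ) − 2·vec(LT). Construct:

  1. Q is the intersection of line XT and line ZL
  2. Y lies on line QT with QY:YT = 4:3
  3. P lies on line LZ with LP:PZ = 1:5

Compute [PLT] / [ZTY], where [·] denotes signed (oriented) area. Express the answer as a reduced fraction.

[PLT]:[ZTY] = 7/6

Work in coordinates with L = (0, 0), Z = (1, 0), T = (0, 1), X = (4, -2).
1. Q is the intersection of line XT and line ZL ⇒ Q = (4/3, 0)
2. Y lies on line QT with QY:YT = 4:3 ⇒ Y = (4/7, 4/7)
3. P lies on line LZ with LP:PZ = 1:5 ⇒ P = (1/6, 0)
2·[PLT] = -1/6, 2·[ZTY] = -1/7
[PLT]:[ZTY] = -1/6:-1/7 = 7/6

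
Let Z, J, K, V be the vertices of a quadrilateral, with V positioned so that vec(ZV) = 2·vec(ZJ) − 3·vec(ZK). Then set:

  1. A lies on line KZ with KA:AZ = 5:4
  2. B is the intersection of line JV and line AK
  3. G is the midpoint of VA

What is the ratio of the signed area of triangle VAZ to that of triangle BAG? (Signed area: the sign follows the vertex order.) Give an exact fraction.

[VAZ]:[BAG] = 8/23

Assign Z = (0, 0), J = (1, 0), K = (0, 1), V = (2, -3) — the answer is frame-independent, so this choice is without loss of generality.
1. A lies on line KZ with KA:AZ = 5:4 ⇒ A = (0, 4/9)
2. B is the intersection of line JV and line AK ⇒ B = (0, 3)
3. G is the midpoint of VA ⇒ G = (1, -23/18)
2·[VAZ] = 8/9, 2·[BAG] = 23/9
[VAZ]:[BAG] = 8/9:23/9 = 8/23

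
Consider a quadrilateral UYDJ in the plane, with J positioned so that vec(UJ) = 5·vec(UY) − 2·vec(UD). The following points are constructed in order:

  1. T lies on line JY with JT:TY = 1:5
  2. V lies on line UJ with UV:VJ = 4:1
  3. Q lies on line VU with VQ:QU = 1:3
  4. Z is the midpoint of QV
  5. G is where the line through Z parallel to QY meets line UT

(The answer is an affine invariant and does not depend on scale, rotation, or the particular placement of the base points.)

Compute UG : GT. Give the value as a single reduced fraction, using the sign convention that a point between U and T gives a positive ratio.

Set U = (0, 0), Y = (1, 0), D = (0, 1), J = (5, -2); any affine frame gives the same invariant.
1. T lies on line JY with JT:TY = 1:5 ⇒ T = (13/3, -5/3)
2. V lies on line UJ with UV:VJ = 4:1 ⇒ V = (4, -8/5)
3. Q lies on line VU with VQ:QU = 1:3 ⇒ Q = (3, -6/5)
4. Z is the midpoint of QV ⇒ Z = (7/2, -7/5)
5. G is where the line through Z parallel to QY meets line UT ⇒ G = (13/4, -5/4)
G = U + t·(T−U) with t = 3/4, so UG:GT = t:(1−t) = 3/4:1/4

UG:GT = 3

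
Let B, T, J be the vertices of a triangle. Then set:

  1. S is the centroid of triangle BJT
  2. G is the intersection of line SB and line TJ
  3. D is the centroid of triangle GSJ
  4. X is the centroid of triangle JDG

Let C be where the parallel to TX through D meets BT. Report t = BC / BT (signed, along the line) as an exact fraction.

Set B = (0, 0), T = (1, 0), J = (0, 1); any affine frame gives the same invariant.
1. S is the centroid of triangle BJT ⇒ S = (1/3, 1/3)
2. G is the intersection of line SB and line TJ ⇒ G = (1/2, 1/2)
3. D is the centroid of triangle GSJ ⇒ D = (5/18, 11/18)
4. X is the centroid of triangle JDG ⇒ X = (7/27, 19/27)
through D parallel to TX: direction (-20/27, 19/27); meets BT at C = (35/38, 0)
C = B + t·(T−B) with t = 35/38

t = 35/38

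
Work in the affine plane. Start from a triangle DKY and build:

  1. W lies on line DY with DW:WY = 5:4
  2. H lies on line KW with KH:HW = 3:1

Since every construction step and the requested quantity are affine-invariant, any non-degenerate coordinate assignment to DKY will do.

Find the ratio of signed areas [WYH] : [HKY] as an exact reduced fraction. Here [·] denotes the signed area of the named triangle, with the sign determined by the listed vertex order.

[WYH]:[HKY] = -1/3

Assign D = (0, 0), K = (1, 0), Y = (0, 1) — the answer is frame-independent, so this choice is without loss of generality.
1. W lies on line DY with DW:WY = 5:4 ⇒ W = (0, 5/9)
2. H lies on line KW with KH:HW = 3:1 ⇒ H = (1/4, 5/12)
2·[WYH] = -1/9, 2·[HKY] = 1/3
[WYH]:[HKY] = -1/9:1/3 = -1/3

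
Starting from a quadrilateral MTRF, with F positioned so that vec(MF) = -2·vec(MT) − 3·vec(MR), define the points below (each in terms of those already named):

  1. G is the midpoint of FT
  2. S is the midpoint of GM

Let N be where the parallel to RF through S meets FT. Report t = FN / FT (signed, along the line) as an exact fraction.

Choose coordinates M = (0, 0), T = (1, 0), R = (0, 1), F = (-2, -3).
1. G is the midpoint of FT ⇒ G = (-1/2, -3/2)
2. S is the midpoint of GM ⇒ S = (-1/4, -3/4)
through S parallel to RF: direction (-2, -4); meets FT at N = (-3/4, -7/4)
N = F + t·(T−F) with t = 5/12

t = 5/12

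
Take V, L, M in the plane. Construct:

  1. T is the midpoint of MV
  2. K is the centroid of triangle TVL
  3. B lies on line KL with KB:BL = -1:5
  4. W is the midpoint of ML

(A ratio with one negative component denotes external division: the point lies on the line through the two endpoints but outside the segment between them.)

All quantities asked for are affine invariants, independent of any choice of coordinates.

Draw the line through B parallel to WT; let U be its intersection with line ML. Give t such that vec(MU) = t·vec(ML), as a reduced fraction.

Set V = (0, 0), L = (1, 0), M = (0, 1); any affine frame gives the same invariant.
1. T is the midpoint of MV ⇒ T = (0, 1/2)
2. K is the centroid of triangle TVL ⇒ K = (1/3, 1/6)
3. B lies on line KL with KB:BL = -1:5 ⇒ B = (1/6, 5/24)
4. W is the midpoint of ML ⇒ W = (1/2, 1/2)
through B parallel to WT: direction (-1/2, 0); meets ML at U = (19/24, 5/24)
U = M + t·(L−M) with t = 19/24

t = 19/24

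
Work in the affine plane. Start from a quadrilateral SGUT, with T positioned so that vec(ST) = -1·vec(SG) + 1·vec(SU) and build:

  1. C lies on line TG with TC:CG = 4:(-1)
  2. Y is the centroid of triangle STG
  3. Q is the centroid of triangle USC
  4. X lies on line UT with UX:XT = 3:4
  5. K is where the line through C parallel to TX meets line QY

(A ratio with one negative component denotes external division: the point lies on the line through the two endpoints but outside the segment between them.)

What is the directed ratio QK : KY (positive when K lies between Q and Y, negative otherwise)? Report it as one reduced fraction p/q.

Choose coordinates S = (0, 0), G = (1, 0), U = (0, 1), T = (-1, 1).
1. C lies on line TG with TC:CG = 4:(-1) ⇒ C = (5/3, -1/3)
2. Y is the centroid of triangle STG ⇒ Y = (0, 1/3)
3. Q is the centroid of triangle USC ⇒ Q = (5/9, 2/9)
4. X lies on line UT with UX:XT = 3:4 ⇒ X = (-3/7, 1)
5. K is where the line through C parallel to TX meets line QY ⇒ K = (10/3, -1/3)
K = Q + t·(Y−Q) with t = -5, so QK:KY = t:(1−t) = -5:6

QK:KY = -5/6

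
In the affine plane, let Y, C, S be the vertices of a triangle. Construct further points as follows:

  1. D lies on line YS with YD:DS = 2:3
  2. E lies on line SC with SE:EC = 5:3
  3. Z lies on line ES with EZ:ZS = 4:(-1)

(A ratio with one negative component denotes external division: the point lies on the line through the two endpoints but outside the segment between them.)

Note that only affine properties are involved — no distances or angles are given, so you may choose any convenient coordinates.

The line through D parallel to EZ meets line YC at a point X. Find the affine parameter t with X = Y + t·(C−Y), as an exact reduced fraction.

Work in coordinates with Y = (0, 0), C = (1, 0), S = (0, 1).
1. D lies on line YS with YD:DS = 2:3 ⇒ D = (0, 2/5)
2. E lies on line SC with SE:EC = 5:3 ⇒ E = (5/8, 3/8)
3. Z lies on line ES with EZ:ZS = 4:(-1) ⇒ Z = (-5/24, 29/24)
through D parallel to EZ: direction (-5/6, 5/6); meets YC at X = (2/5, 0)
X = Y + t·(C−Y) with t = 2/5

t = 2/5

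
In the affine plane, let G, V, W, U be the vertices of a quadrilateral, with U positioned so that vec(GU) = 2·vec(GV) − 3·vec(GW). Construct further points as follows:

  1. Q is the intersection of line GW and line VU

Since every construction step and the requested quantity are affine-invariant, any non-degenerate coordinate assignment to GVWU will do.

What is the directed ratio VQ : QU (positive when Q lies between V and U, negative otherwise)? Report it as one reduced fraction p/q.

VQ:QU = -1/2

Choose coordinates G = (0, 0), V = (1, 0), W = (0, 1), U = (2, -3).
1. Q is the intersection of line GW and line VU ⇒ Q = (0, 3)
Q = V + t·(U−V) with t = -1, so VQ:QU = t:(1−t) = -1:2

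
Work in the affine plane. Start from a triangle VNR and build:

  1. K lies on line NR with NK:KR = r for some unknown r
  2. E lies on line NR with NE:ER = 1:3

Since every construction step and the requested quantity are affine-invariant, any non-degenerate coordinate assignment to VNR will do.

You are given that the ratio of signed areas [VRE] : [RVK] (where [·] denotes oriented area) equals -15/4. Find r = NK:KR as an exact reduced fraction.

r = 4

Choose coordinates V = (0, 0), N = (1, 0), R = (0, 1).
1. With NK:KR = r, write λ = r/(r+1) so K = N + λ·(R−N); K is affine-linear in λ
2. E lies on line NR with NE:ER = 1:3 ⇒ E = (3/4, 1/4)
Every point depending on K is an affine combination of K and λ-independent points, so each such coordinate is linear in λ; the λ² term in each signed area is a multiple of (R−N)×(R−N) = 0, so 2·[VRE] and 2·[RVK] are each linear in λ. Evaluating at λ=0 and λ=1:
  2·[VRE] = -3/4,   2·[RVK] = −λ + 1
So [VRE]:[RVK] = (-3/4) / (−λ + 1). Setting this equal to -15/4:
  -3/4 = -15/4·(−λ + 1)  ⇒  λ = 4/5
Then r = λ/(1−λ) = (4/5)/(1/5) = 4. Check: with r = 4, K = (1/5, 4/5) and [VRE]:[RVK] = -15/4 as required.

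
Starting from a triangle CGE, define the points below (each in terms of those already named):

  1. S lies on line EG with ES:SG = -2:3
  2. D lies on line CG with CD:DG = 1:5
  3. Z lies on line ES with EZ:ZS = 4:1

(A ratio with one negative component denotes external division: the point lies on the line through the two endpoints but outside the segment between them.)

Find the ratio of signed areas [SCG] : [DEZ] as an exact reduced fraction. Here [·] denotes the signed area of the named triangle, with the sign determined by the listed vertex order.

Choose coordinates C = (0, 0), G = (1, 0), E = (0, 1).
1. S lies on line EG with ES:SG = -2:3 ⇒ S = (-2, 3)
2. D lies on line CG with CD:DG = 1:5 ⇒ D = (1/6, 0)
3. Z lies on line ES with EZ:ZS = 4:1 ⇒ Z = (-8/5, 13/5)
2·[SCG] = 3, 2·[DEZ] = 4/3
[SCG]:[DEZ] = 3:4/3 = 9/4

[SCG]:[DEZ] = 9/4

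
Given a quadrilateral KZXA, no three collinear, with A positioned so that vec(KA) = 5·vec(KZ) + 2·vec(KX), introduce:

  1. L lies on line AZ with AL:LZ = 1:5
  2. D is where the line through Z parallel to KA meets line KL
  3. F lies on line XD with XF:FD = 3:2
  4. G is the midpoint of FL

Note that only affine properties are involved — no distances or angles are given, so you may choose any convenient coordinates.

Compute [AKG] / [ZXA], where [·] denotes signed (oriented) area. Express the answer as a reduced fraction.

Work in coordinates with K = (0, 0), Z = (1, 0), X = (0, 1), A = (5, 2).
1. L lies on line AZ with AL:LZ = 1:5 ⇒ L = (13/3, 5/3)
2. D is where the line through Z parallel to KA meets line KL ⇒ D = (26, 10)
3. F lies on line XD with XF:FD = 3:2 ⇒ F = (78/5, 32/5)
4. G is the midpoint of FL ⇒ G = (299/30, 121/30)
2·[AKG] = -7/30, 2·[ZXA] = -6
[AKG]:[ZXA] = -7/30:-6 = 7/180

[AKG]:[ZXA] = 7/180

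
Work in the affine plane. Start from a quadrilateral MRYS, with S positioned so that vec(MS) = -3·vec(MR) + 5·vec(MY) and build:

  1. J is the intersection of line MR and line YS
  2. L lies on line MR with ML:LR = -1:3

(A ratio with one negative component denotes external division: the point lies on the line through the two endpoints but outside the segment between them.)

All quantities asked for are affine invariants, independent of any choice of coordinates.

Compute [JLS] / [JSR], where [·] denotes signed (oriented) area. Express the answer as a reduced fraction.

Work in coordinates with M = (0, 0), R = (1, 0), Y = (0, 1), S = (-3, 5).
1. J is the intersection of line MR and line YS ⇒ J = (3/4, 0)
2. L lies on line MR with ML:LR = -1:3 ⇒ L = (-1/2, 0)
2·[JLS] = -25/4, 2·[JSR] = -5/4
[JLS]:[JSR] = -25/4:-5/4 = 5

[JLS]:[JSR] = 5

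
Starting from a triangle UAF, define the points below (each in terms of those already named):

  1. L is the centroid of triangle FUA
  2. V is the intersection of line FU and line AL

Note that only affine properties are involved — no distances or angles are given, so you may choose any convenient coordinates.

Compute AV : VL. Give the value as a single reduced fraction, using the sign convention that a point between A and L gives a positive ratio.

Assign U = (0, 0), A = (1, 0), F = (0, 1) — the answer is frame-independent, so this choice is without loss of generality.
1. L is the centroid of triangle FUA ⇒ L = (1/3, 1/3)
2. V is the intersection of line FU and line AL ⇒ V = (0, 1/2)
V = A + t·(L−A) with t = 3/2, so AV:VL = t:(1−t) = 3/2:-1/2

AV:VL = -3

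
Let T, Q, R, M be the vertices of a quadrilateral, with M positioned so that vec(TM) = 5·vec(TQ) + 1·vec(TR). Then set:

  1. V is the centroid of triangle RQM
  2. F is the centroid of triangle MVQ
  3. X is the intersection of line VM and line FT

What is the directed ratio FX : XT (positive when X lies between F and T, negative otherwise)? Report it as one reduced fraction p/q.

Work in coordinates with T = (0, 0), Q = (1, 0), R = (0, 1), M = (5, 1).
1. V is the centroid of triangle RQM ⇒ V = (2, 2/3)
2. F is the centroid of triangle MVQ ⇒ F = (8/3, 5/9)
3. X is the intersection of line VM and line FT ⇒ X = (32/7, 20/21)
X = F + t·(T−F) with t = -5/7, so FX:XT = t:(1−t) = -5/7:12/7

FX:XT = -5/12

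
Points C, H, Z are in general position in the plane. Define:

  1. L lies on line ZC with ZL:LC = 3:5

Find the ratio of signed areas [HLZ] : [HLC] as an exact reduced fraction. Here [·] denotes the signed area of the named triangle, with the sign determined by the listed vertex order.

[HLZ]:[HLC] = -3/5

Assign C = (0, 0), H = (1, 0), Z = (0, 1) — the answer is frame-independent, so this choice is without loss of generality.
1. L lies on line ZC with ZL:LC = 3:5 ⇒ L = (0, 5/8)
2·[HLZ] = -3/8, 2·[HLC] = 5/8
[HLZ]:[HLC] = -3/8:5/8 = -3/5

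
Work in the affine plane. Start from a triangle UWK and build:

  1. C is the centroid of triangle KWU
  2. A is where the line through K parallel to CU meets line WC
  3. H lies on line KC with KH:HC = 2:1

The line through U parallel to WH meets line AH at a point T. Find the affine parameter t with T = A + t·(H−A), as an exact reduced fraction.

Choose coordinates U = (0, 0), W = (1, 0), K = (0, 1).
1. C is the centroid of triangle KWU ⇒ C = (1/3, 1/3)
2. A is where the line through K parallel to CU meets line WC ⇒ A = (-1/3, 2/3)
3. H lies on line KC with KH:HC = 2:1 ⇒ H = (2/9, 5/9)
through U parallel to WH: direction (-7/9, 5/9); meets AH at T = (-7/6, 5/6)
T = A + t·(H−A) with t = -3/2

t = -3/2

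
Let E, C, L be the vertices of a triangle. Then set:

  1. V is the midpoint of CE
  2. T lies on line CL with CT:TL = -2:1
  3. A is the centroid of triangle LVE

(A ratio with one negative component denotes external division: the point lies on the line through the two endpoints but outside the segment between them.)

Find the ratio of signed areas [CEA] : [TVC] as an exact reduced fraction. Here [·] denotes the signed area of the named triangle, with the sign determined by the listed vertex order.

Assign E = (0, 0), C = (1, 0), L = (0, 1) — the answer is frame-independent, so this choice is without loss of generality.
1. V is the midpoint of CE ⇒ V = (1/2, 0)
2. T lies on line CL with CT:TL = -2:1 ⇒ T = (-1, 2)
3. A is the centroid of triangle LVE ⇒ A = (1/6, 1/3)
2·[CEA] = -1/3, 2·[TVC] = 1
[CEA]:[TVC] = -1/3:1 = -1/3

[CEA]:[TVC] = -1/3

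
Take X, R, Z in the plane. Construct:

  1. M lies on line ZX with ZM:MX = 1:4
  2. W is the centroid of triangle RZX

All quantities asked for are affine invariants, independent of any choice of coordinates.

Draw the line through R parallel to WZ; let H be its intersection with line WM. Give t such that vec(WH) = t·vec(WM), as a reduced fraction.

t = -5

Assign X = (0, 0), R = (1, 0), Z = (0, 1) — the answer is frame-independent, so this choice is without loss of generality.
1. M lies on line ZX with ZM:MX = 1:4 ⇒ M = (0, 4/5)
2. W is the centroid of triangle RZX ⇒ W = (1/3, 1/3)
through R parallel to WZ: direction (-1/3, 2/3); meets WM at H = (2, -2)
H = W + t·(M−W) with t = -5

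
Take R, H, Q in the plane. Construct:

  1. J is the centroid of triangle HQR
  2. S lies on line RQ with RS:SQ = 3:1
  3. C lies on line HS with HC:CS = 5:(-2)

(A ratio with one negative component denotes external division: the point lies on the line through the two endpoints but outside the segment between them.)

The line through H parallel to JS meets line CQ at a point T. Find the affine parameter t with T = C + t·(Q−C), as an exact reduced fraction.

Choose coordinates R = (0, 0), H = (1, 0), Q = (0, 1).
1. J is the centroid of triangle HQR ⇒ J = (1/3, 1/3)
2. S lies on line RQ with RS:SQ = 3:1 ⇒ S = (0, 3/4)
3. C lies on line HS with HC:CS = 5:(-2) ⇒ C = (-2/3, 5/4)
through H parallel to JS: direction (-1/3, 5/12); meets CQ at T = (2/7, 25/28)
T = C + t·(Q−C) with t = 10/7

t = 10/7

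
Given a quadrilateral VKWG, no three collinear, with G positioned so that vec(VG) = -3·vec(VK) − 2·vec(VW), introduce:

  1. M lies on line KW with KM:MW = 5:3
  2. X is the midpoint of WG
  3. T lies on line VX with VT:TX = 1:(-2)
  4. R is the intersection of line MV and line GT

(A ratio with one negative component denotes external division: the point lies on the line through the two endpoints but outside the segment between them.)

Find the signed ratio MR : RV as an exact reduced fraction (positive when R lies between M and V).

MR:RV = -9/4

Set V = (0, 0), K = (1, 0), W = (0, 1), G = (-3, -2); any affine frame gives the same invariant.
1. M lies on line KW with KM:MW = 5:3 ⇒ M = (3/8, 5/8)
2. X is the midpoint of WG ⇒ X = (-3/2, -1/2)
3. T lies on line VX with VT:TX = 1:(-2) ⇒ T = (3/2, 1/2)
4. R is the intersection of line MV and line GT ⇒ R = (-3/10, -1/2)
R = M + t·(V−M) with t = 9/5, so MR:RV = t:(1−t) = 9/5:-4/5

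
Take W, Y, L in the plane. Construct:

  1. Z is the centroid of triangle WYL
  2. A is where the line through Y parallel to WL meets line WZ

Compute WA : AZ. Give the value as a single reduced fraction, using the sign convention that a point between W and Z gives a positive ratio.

Work in coordinates with W = (0, 0), Y = (1, 0), L = (0, 1).
1. Z is the centroid of triangle WYL ⇒ Z = (1/3, 1/3)
2. A is where the line through Y parallel to WL meets line WZ ⇒ A = (1, 1)
A = W + t·(Z−W) with t = 3, so WA:AZ = t:(1−t) = 3:-2

WA:AZ = -3/2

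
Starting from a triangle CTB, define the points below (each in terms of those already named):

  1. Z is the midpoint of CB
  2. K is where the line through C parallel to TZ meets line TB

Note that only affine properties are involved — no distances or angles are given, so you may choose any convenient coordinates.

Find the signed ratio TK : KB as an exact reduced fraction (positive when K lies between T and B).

Assign C = (0, 0), T = (1, 0), B = (0, 1) — the answer is frame-independent, so this choice is without loss of generality.
1. Z is the midpoint of CB ⇒ Z = (0, 1/2)
2. K is where the line through C parallel to TZ meets line TB ⇒ K = (2, -1)
K = T + t·(B−T) with t = -1, so TK:KB = t:(1−t) = -1:2

TK:KB = -1/2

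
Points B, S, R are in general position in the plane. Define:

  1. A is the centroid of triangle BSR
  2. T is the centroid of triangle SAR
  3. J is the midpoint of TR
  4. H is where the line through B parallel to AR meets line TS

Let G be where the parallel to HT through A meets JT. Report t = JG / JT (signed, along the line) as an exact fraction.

t = 3

Set B = (0, 0), S = (1, 0), R = (0, 1); any affine frame gives the same invariant.
1. A is the centroid of triangle BSR ⇒ A = (1/3, 1/3)
2. T is the centroid of triangle SAR ⇒ T = (4/9, 4/9)
3. J is the midpoint of TR ⇒ J = (2/9, 13/18)
4. H is where the line through B parallel to AR meets line TS ⇒ H = (-2/3, 4/3)
through A parallel to HT: direction (10/9, -8/9); meets JT at G = (8/9, -1/9)
G = J + t·(T−J) with t = 3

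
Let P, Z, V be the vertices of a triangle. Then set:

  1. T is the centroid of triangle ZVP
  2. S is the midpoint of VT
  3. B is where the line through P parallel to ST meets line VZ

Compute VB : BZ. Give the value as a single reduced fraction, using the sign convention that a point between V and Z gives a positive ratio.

Work in coordinates with P = (0, 0), Z = (1, 0), V = (0, 1).
1. T is the centroid of triangle ZVP ⇒ T = (1/3, 1/3)
2. S is the midpoint of VT ⇒ S = (1/6, 2/3)
3. B is where the line through P parallel to ST meets line VZ ⇒ B = (-1, 2)
B = V + t·(Z−V) with t = -1, so VB:BZ = t:(1−t) = -1:2

VB:BZ = -1/2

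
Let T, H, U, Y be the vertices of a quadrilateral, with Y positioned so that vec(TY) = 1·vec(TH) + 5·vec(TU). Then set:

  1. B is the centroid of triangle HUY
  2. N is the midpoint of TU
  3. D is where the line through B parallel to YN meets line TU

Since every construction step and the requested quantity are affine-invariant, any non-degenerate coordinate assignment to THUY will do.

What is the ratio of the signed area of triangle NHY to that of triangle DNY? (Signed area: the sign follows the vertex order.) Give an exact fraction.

Choose coordinates T = (0, 0), H = (1, 0), U = (0, 1), Y = (1, 5).
1. B is the centroid of triangle HUY ⇒ B = (2/3, 2)
2. N is the midpoint of TU ⇒ N = (0, 1/2)
3. D is where the line through B parallel to YN meets line TU ⇒ D = (0, -1)
2·[NHY] = 5, 2·[DNY] = -3/2
[NHY]:[DNY] = 5:-3/2 = -10/3

[NHY]:[DNY] = -10/3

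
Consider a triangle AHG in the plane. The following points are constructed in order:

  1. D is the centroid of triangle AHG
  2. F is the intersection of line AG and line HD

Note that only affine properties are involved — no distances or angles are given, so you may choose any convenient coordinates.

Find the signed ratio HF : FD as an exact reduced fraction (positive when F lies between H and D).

HF:FD = -3

Assign A = (0, 0), H = (1, 0), G = (0, 1) — the answer is frame-independent, so this choice is without loss of generality.
1. D is the centroid of triangle AHG ⇒ D = (1/3, 1/3)
2. F is the intersection of line AG and line HD ⇒ F = (0, 1/2)
F = H + t·(D−H) with t = 3/2, so HF:FD = t:(1−t) = 3/2:-1/2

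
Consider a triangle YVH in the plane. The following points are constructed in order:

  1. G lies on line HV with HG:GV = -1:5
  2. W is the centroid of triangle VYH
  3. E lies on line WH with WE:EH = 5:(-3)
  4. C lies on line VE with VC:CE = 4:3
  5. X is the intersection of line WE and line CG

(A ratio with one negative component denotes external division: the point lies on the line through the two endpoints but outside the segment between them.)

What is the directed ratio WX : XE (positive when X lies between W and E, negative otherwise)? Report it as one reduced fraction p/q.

Set Y = (0, 0), V = (1, 0), H = (0, 1); any affine frame gives the same invariant.
1. G lies on line HV with HG:GV = -1:5 ⇒ G = (-1/4, 5/4)
2. W is the centroid of triangle VYH ⇒ W = (1/3, 1/3)
3. E lies on line WH with WE:EH = 5:(-3) ⇒ E = (-1/2, 2)
4. C lies on line VE with VC:CE = 4:3 ⇒ C = (1/7, 8/7)
5. X is the intersection of line WE and line CG ⇒ X = (-2/19, 23/19)
X = W + t·(E−W) with t = 10/19, so WX:XE = t:(1−t) = 10/19:9/19

WX:XE = 10/9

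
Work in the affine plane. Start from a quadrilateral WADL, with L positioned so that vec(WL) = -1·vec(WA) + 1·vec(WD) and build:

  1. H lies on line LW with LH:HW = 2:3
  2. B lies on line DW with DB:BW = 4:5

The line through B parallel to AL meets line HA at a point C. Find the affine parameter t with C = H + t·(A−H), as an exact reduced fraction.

t = 23/18

Set W = (0, 0), A = (1, 0), D = (0, 1), L = (-1, 1); any affine frame gives the same invariant.
1. H lies on line LW with LH:HW = 2:3 ⇒ H = (-3/5, 3/5)
2. B lies on line DW with DB:BW = 4:5 ⇒ B = (0, 5/9)
through B parallel to AL: direction (-2, 1); meets HA at C = (13/9, -1/6)
C = H + t·(A−H) with t = 23/18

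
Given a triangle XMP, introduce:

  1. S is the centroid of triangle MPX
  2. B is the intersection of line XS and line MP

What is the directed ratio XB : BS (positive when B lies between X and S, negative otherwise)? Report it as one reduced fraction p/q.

XB:BS = -3

Assign X = (0, 0), M = (1, 0), P = (0, 1) — the answer is frame-independent, so this choice is without loss of generality.
1. S is the centroid of triangle MPX ⇒ S = (1/3, 1/3)
2. B is the intersection of line XS and line MP ⇒ B = (1/2, 1/2)
B = X + t·(S−X) with t = 3/2, so XB:BS = t:(1−t) = 3/2:-1/2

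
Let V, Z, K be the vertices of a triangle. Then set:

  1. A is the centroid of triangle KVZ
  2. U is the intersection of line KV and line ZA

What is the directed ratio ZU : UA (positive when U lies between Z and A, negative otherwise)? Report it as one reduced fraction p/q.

Assign V = (0, 0), Z = (1, 0), K = (0, 1) — the answer is frame-independent, so this choice is without loss of generality.
1. A is the centroid of triangle KVZ ⇒ A = (1/3, 1/3)
2. U is the intersection of line KV and line ZA ⇒ U = (0, 1/2)
U = Z + t·(A−Z) with t = 3/2, so ZU:UA = t:(1−t) = 3/2:-1/2

ZU:UA = -3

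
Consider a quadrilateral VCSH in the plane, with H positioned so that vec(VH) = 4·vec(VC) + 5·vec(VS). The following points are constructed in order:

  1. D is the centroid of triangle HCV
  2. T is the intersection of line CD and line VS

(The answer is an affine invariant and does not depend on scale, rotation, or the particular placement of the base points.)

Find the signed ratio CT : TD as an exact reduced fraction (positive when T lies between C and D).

Work in coordinates with V = (0, 0), C = (1, 0), S = (0, 1), H = (4, 5).
1. D is the centroid of triangle HCV ⇒ D = (5/3, 5/3)
2. T is the intersection of line CD and line VS ⇒ T = (0, -5/2)
T = C + t·(D−C) with t = -3/2, so CT:TD = t:(1−t) = -3/2:5/2

CT:TD = -3/5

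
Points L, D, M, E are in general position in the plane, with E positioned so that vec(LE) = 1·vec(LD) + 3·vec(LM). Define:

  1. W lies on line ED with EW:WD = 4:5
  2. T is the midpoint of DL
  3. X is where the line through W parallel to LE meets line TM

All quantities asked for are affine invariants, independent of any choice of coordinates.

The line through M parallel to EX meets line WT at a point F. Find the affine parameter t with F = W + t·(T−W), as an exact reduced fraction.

t = 58/13

Assign L = (0, 0), D = (1, 0), M = (0, 1), E = (1, 3) — the answer is frame-independent, so this choice is without loss of generality.
1. W lies on line ED with EW:WD = 4:5 ⇒ W = (1, 5/3)
2. T is the midpoint of DL ⇒ T = (1/2, 0)
3. X is where the line through W parallel to LE meets line TM ⇒ X = (7/15, 1/15)
through M parallel to EX: direction (-8/15, -44/15); meets WT at F = (-16/13, -75/13)
F = W + t·(T−W) with t = 58/13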